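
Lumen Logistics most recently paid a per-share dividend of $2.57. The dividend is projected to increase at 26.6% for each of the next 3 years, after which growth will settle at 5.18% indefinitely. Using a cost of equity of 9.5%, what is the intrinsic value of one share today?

Two-stage DDM. Project D₁…D_3 at 0.266, terminal growth 0.0518, discount at r = 0.095.
D_1 = 3.2536
D_2 = 4.1191
D_3 = 5.2148
Terminal value at t=3: TV = D_4/(r−g) = 5.4849/(0.095−0.0518) = 126.9649
P₀ = 3.2536/(1+0.095)^1 + 4.1191/(1+0.095)^2 + 5.2148/(1+0.095)^3 + 126.9649/(1+0.095)^3 = 107.0818

$107.08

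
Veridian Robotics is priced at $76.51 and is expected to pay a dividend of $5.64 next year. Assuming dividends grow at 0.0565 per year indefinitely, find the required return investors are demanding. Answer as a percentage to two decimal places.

Rearranging the constant-growth DDM: r = D₁/P₀ + g.
r = 5.6400 / 76.51 + 0.0565 = 0.07372 + 0.0565 = 0.13022

13.02%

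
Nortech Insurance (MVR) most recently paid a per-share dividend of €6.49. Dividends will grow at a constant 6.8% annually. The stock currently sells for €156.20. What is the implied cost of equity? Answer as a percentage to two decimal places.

11.24%

Rearranging the constant-growth DDM: r = D₁/P₀ + g.
D₁ = 6.49 × (1 + 0.068) = 6.9313.
r = 6.9313 / 156.20 + 0.068 = 0.04437 + 0.068 = 0.11237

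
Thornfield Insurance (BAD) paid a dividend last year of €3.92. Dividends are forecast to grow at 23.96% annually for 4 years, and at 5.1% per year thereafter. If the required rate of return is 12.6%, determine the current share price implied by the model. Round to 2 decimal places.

Two-stage DDM. Project D₁…D_4 at 0.2396, terminal growth 0.051, discount at r = 0.126.
D_1 = 4.8592
D_2 = 6.0235
D_3 = 7.4667
D_4 = 9.2558
Terminal value at t=4: TV = D_5/(r−g) = 9.7278/(0.126−0.051) = 129.7041
P₀ = 4.8592/(1+0.126)^1 + 6.0235/(1+0.126)^2 + 7.4667/(1+0.126)^3 + 9.2558/(1+0.126)^4 + 129.7041/(1+0.126)^4 = 100.7407

€100.74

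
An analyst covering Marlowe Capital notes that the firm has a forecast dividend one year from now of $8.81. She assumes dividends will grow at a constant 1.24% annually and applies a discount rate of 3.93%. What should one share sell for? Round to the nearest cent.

Gordon growth model: P₀ = D₁/(r − g), with D₁ = 8.81 given directly.
P₀ = 8.8100 / (0.0393 − 0.0124) = 8.8100 / 0.0269 = 327.5093

$327.51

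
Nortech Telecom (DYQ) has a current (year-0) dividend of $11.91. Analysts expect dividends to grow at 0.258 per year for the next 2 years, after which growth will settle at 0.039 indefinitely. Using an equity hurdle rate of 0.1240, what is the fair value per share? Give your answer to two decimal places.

$210.61

Two-stage DDM. Project D₁…D_2 at 0.258, terminal growth 0.039, discount at r = 0.124.
D_1 = 14.9828
D_2 = 18.8483
Terminal value at t=2: TV = D_3/(r−g) = 19.5834/(0.124−0.039) = 230.3932
P₀ = 14.9828/(1+0.124)^1 + 18.8483/(1+0.124)^2 + 230.3932/(1+0.124)^2 = 210.6120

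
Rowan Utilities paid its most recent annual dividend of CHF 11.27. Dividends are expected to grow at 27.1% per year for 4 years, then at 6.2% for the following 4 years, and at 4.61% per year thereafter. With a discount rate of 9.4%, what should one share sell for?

Three-stage DDM. Project D₁…D_8; terminal Gordon value at t=8 with g = 0.0461; discount at r = 0.094.
D_1 = 14.3242
D_2 = 18.2060
D_3 = 23.1399
D_4 = 29.4108
D_5 = 31.2342
D_6 = 33.1707
D_7 = 35.2273
D_8 = 37.4114
TV_8 = 39.1361/(0.094−0.0461) = 817.0373
P₀ = Σ Dₜ/(1+r)ᵗ + TV_8/(1+r)^8 = 541.0086

CHF 541.01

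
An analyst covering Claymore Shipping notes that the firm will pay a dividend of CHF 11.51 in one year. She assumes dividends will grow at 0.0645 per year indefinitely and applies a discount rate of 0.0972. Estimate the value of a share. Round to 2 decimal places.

Gordon growth model: P₀ = D₁/(r − g), with D₁ = 11.51 given directly.
P₀ = 11.5100 / (0.0972 − 0.0645) = 11.5100 / 0.0327 = 351.9878

CHF 351.99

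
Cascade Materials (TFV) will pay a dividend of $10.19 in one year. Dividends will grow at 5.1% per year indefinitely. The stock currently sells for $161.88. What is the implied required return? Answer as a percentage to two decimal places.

Rearranging the constant-growth DDM: r = D₁/P₀ + g.
r = 10.1900 / 161.88 + 0.051 = 0.06295 + 0.051 = 0.11395

11.39%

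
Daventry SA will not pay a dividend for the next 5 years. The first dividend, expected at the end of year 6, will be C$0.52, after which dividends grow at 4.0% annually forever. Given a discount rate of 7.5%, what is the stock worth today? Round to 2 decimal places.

Deferred-dividend DDM. At t=5 the remaining stream is a growing perpetuity with first payment D_6 = 0.52.
V_5 = D_6/(r−g) = 0.52/(0.075−0.04) = 14.8571
P₀ = V_5/(1+r)^5 = 14.8571/(1+0.075)^5 = 10.3489

C$10.35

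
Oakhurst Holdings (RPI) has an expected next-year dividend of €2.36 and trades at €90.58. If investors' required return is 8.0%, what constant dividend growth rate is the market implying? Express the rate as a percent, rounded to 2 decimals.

5.39%

From P₀ = D₁/(r − g), the implied growth is g = r − D₁/P₀.
g = 0.08 − 2.36/90.58 = 0.08 − 0.02605 = 0.05395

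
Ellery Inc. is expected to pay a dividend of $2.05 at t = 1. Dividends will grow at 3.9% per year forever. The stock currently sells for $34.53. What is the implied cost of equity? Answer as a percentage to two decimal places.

9.84%

Rearranging the constant-growth DDM: r = D₁/P₀ + g.
r = 2.0500 / 34.53 + 0.039 = 0.05937 + 0.039 = 0.09837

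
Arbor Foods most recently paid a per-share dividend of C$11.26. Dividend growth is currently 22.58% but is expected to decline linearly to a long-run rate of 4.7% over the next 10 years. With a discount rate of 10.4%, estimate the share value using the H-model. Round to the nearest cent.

H-model: P₀ = D₀[(1+g_L) + H(g_S−g_L)]/(r−g_L), with H = 10/2 = 5.
P₀ = 11.26 × [(1+0.047) + 5×(0.2258−0.047)] / (0.104−0.047)
   = 11.26 × 1.9410 / 0.057 = 383.4326

C$383.43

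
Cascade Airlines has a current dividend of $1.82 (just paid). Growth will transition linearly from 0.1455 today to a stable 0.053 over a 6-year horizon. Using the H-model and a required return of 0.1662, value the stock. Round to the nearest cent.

H-model: P₀ = D₀[(1+g_L) + H(g_S−g_L)]/(r−g_L), with H = 6/2 = 3.
P₀ = 1.82 × [(1+0.053) + 3×(0.1455−0.053)] / (0.1662−0.053)
   = 1.82 × 1.3305 / 0.1132 = 21.3914

$21.39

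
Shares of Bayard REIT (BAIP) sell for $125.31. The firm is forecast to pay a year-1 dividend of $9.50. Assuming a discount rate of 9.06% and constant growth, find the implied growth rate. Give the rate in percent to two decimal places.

From P₀ = D₁/(r − g), the implied growth is g = r − D₁/P₀.
g = 0.0906 − 9.50/125.31 = 0.0906 − 0.07581 = 0.01479

1.48%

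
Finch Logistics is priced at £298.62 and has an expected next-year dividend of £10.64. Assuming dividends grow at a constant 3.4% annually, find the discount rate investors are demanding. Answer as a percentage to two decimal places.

6.96%

Rearranging the constant-growth DDM: r = D₁/P₀ + g.
r = 10.6400 / 298.62 + 0.034 = 0.03563 + 0.034 = 0.06963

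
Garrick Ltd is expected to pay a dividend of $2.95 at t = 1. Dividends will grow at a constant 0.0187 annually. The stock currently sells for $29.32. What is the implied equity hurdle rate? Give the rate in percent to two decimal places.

Rearranging the constant-growth DDM: r = D₁/P₀ + g.
r = 2.9500 / 29.32 + 0.0187 = 0.10061 + 0.0187 = 0.11931

11.93%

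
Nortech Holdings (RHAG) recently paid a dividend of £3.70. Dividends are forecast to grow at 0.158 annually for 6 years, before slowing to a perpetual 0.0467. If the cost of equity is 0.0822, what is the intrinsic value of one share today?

£192.08

Two-stage DDM. Project D₁…D_6 at 0.158, terminal growth 0.0467, discount at r = 0.0822.
D_1 = 4.2846
D_2 = 4.9616
D_3 = 5.7455
D_4 = 6.6533
D_5 = 7.7045
D_6 = 8.9218
Terminal value at t=6: TV = D_7/(r−g) = 9.3385/(0.0822−0.0467) = 263.0552
P₀ = 4.2846/(1+0.0822)^1 + 4.9616/(1+0.0822)^2 + 5.7455/(1+0.0822)^3 + 6.6533/(1+0.0822)^4 + 7.7045/(1+0.0822)^5 + 8.9218/(1+0.0822)^6 + 263.0552/(1+0.0822)^6 = 192.0818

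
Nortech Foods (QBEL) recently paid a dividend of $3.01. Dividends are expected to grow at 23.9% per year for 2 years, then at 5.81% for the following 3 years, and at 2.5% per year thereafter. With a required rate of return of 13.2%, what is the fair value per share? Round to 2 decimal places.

Three-stage DDM. Project D₁…D_5; terminal Gordon value at t=5 with g = 0.025; discount at r = 0.132.
D_1 = 3.7294
D_2 = 4.6207
D_3 = 4.8892
D_4 = 5.1732
D_5 = 5.4738
TV_5 = 5.6106/(0.132−0.025) = 52.4360
P₀ = Σ Dₜ/(1+r)ᵗ + TV_5/(1+r)^5 = 44.5759

$44.58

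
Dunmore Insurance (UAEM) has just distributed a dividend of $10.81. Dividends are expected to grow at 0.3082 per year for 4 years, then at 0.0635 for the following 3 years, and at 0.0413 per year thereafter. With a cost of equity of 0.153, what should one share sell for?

Three-stage DDM. Project D₁…D_7; terminal Gordon value at t=7 with g = 0.0413; discount at r = 0.153.
D_1 = 14.1416
D_2 = 18.5001
D_3 = 24.2018
D_4 = 31.6608
D_5 = 33.6713
D_6 = 35.8094
D_7 = 38.0833
TV_7 = 39.6562/(0.153−0.0413) = 355.0238
P₀ = Σ Dₜ/(1+r)ᵗ + TV_7/(1+r)^7 = 236.7628

$236.76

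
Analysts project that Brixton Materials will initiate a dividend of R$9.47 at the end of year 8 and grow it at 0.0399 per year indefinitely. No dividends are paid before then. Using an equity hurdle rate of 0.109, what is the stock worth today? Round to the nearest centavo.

Deferred-dividend DDM. At t=7 the remaining stream is a growing perpetuity with first payment D_8 = 9.47.
V_7 = D_8/(r−g) = 9.47/(0.109−0.0399) = 137.0478
P₀ = V_7/(1+r)^7 = 137.0478/(1+0.109)^7 = 66.4280

R$66.43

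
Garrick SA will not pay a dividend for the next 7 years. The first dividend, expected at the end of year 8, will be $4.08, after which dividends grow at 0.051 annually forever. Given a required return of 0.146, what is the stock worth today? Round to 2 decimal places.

Deferred-dividend DDM. At t=7 the remaining stream is a growing perpetuity with first payment D_8 = 4.08.
V_7 = D_8/(r−g) = 4.08/(0.146−0.051) = 42.9474
P₀ = V_7/(1+r)^7 = 42.9474/(1+0.146)^7 = 16.5441

$16.54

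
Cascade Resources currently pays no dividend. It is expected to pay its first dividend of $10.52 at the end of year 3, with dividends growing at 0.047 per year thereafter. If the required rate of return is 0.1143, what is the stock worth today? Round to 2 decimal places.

Deferred-dividend DDM. At t=2 the remaining stream is a growing perpetuity with first payment D_3 = 10.52.
V_2 = D_3/(r−g) = 10.52/(0.1143−0.047) = 156.3150
P₀ = V_2/(1+r)^2 = 156.3150/(1+0.1143)^2 = 125.8915

$125.89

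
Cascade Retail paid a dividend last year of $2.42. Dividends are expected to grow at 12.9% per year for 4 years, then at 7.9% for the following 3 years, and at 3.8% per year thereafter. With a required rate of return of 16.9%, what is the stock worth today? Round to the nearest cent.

Three-stage DDM. Project D₁…D_7; terminal Gordon value at t=7 with g = 0.038; discount at r = 0.169.
D_1 = 2.7322
D_2 = 3.0846
D_3 = 3.4825
D_4 = 3.9318
D_5 = 4.2424
D_6 = 4.5776
D_7 = 4.9392
TV_7 = 5.1269/(0.169−0.038) = 39.1365
P₀ = Σ Dₜ/(1+r)ᵗ + TV_7/(1+r)^7 = 27.3907

$27.39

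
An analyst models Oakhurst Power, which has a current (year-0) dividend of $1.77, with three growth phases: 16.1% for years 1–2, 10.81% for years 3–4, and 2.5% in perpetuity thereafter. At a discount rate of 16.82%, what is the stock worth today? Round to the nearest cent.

$18.00

Three-stage DDM. Project D₁…D_4; terminal Gordon value at t=4 with g = 0.025; discount at r = 0.1682.
D_1 = 2.0550
D_2 = 2.3858
D_3 = 2.6437
D_4 = 2.9295
TV_4 = 3.0028/(0.1682−0.025) = 20.9689
P₀ = Σ Dₜ/(1+r)ᵗ + TV_4/(1+r)^4 = 17.9978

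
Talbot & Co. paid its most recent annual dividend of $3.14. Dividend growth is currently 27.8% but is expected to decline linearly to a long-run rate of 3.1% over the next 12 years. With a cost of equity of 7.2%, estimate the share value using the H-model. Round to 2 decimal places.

$192.46

H-model: P₀ = D₀[(1+g_L) + H(g_S−g_L)]/(r−g_L), with H = 12/2 = 6.
P₀ = 3.14 × [(1+0.031) + 6×(0.278−0.031)] / (0.072−0.031)
   = 3.14 × 2.5130 / 0.041 = 192.4590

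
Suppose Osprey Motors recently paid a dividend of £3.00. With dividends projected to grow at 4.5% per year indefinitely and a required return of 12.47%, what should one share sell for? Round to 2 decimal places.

£39.34

Gordon growth model: P₀ = D₁/(r − g). D₁ = 3.00 × (1 + 0.045) = 3.1350.
P₀ = 3.1350 / (0.1247 − 0.045) = 3.1350 / 0.0797 = 39.3350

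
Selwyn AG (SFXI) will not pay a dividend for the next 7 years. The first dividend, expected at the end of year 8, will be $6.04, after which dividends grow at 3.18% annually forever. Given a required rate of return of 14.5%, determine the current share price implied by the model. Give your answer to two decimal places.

Deferred-dividend DDM. At t=7 the remaining stream is a growing perpetuity with first payment D_8 = 6.04.
V_7 = D_8/(r−g) = 6.04/(0.145−0.0318) = 53.3569
P₀ = V_7/(1+r)^7 = 53.3569/(1+0.145)^7 = 20.6801

$20.68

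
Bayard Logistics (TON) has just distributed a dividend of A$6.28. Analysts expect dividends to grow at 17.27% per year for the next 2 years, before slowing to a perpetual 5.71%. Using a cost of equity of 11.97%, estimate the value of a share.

Two-stage DDM. Project D₁…D_2 at 0.1727, terminal growth 0.0571, discount at r = 0.1197.
D_1 = 7.3646
D_2 = 8.6364
Terminal value at t=2: TV = D_3/(r−g) = 9.1296/(0.1197−0.0571) = 145.8395
P₀ = 7.3646/(1+0.1197)^1 + 8.6364/(1+0.1197)^2 + 145.8395/(1+0.1197)^2 = 129.7905

A$129.79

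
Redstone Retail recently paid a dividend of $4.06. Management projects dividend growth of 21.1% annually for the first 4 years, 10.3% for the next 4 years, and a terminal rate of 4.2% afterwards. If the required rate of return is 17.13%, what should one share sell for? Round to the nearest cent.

$63.07

Three-stage DDM. Project D₁…D_8; terminal Gordon value at t=8 with g = 0.042; discount at r = 0.1713.
D_1 = 4.9167
D_2 = 5.9541
D_3 = 7.2104
D_4 = 8.7318
D_5 = 9.6311
D_6 = 10.6232
D_7 = 11.7173
D_8 = 12.9242
TV_8 = 13.4670/(0.1713−0.042) = 104.1535
P₀ = Σ Dₜ/(1+r)ᵗ + TV_8/(1+r)^8 = 63.0666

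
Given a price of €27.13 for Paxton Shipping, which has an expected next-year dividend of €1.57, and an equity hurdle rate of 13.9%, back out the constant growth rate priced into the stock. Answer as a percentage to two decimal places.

8.11%

From P₀ = D₁/(r − g), the implied growth is g = r − D₁/P₀.
g = 0.139 − 1.57/27.13 = 0.139 − 0.05787 = 0.08113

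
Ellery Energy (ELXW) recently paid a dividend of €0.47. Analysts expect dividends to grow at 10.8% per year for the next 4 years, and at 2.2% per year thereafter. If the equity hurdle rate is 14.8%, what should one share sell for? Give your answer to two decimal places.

Two-stage DDM. Project D₁…D_4 at 0.108, terminal growth 0.022, discount at r = 0.148.
D_1 = 0.5208
D_2 = 0.5770
D_3 = 0.6393
D_4 = 0.7084
Terminal value at t=4: TV = D_5/(r−g) = 0.7239/(0.148−0.022) = 5.7456
P₀ = 0.5208/(1+0.148)^1 + 0.5770/(1+0.148)^2 + 0.6393/(1+0.148)^3 + 0.7084/(1+0.148)^4 + 5.7456/(1+0.148)^4 = 5.0299

€5.03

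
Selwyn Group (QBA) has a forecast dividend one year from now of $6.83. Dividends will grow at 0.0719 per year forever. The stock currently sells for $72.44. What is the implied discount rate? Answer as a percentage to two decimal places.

16.62%

Rearranging the constant-growth DDM: r = D₁/P₀ + g.
r = 6.8300 / 72.44 + 0.0719 = 0.09428 + 0.0719 = 0.16618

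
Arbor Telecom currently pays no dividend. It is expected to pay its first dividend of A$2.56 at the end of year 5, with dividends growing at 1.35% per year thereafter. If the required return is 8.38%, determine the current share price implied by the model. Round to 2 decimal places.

A$26.39

Deferred-dividend DDM. At t=4 the remaining stream is a growing perpetuity with first payment D_5 = 2.56.
V_4 = D_5/(r−g) = 2.56/(0.0838−0.0135) = 36.4154
P₀ = V_4/(1+r)^4 = 36.4154/(1+0.0838)^4 = 26.3930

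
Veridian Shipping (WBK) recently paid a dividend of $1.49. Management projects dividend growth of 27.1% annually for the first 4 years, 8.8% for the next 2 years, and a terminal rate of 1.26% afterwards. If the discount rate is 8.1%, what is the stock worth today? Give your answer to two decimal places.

Three-stage DDM. Project D₁…D_6; terminal Gordon value at t=6 with g = 0.0126; discount at r = 0.081.
D_1 = 1.8938
D_2 = 2.4070
D_3 = 3.0593
D_4 = 3.8884
D_5 = 4.2306
D_6 = 4.6028
TV_6 = 4.6608/(0.081−0.0126) = 68.1409
P₀ = Σ Dₜ/(1+r)ᵗ + TV_6/(1+r)^6 = 57.5341

$57.53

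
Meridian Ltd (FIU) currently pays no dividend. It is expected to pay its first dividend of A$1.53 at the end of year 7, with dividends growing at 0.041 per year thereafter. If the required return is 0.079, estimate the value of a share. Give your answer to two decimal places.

Deferred-dividend DDM. At t=6 the remaining stream is a growing perpetuity with first payment D_7 = 1.53.
V_6 = D_7/(r−g) = 1.53/(0.079−0.041) = 40.2632
P₀ = V_6/(1+r)^6 = 40.2632/(1+0.079)^6 = 25.5140

A$25.51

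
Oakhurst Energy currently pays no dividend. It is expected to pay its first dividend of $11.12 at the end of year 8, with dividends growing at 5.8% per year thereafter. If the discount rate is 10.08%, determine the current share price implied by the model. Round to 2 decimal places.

$132.65

Deferred-dividend DDM. At t=7 the remaining stream is a growing perpetuity with first payment D_8 = 11.12.
V_7 = D_8/(r−g) = 11.12/(0.1008−0.058) = 259.8131
P₀ = V_7/(1+r)^7 = 259.8131/(1+0.1008)^7 = 132.6484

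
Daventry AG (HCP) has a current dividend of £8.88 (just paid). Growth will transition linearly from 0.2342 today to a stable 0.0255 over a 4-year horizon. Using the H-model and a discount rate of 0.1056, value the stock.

£159.96

H-model: P₀ = D₀[(1+g_L) + H(g_S−g_L)]/(r−g_L), with H = 4/2 = 2.
P₀ = 8.88 × [(1+0.0255) + 2×(0.2342−0.0255)] / (0.1056−0.0255)
   = 8.88 × 1.4429 / 0.0801 = 159.9619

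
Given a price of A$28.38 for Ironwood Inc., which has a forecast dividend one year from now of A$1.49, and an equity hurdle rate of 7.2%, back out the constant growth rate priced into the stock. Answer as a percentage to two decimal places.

From P₀ = D₁/(r − g), the implied growth is g = r − D₁/P₀.
g = 0.072 − 1.49/28.38 = 0.072 − 0.05250 = 0.01950

1.95%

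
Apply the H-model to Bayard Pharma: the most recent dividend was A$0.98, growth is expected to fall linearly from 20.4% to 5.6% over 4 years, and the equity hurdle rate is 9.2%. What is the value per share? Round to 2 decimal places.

H-model: P₀ = D₀[(1+g_L) + H(g_S−g_L)]/(r−g_L), with H = 4/2 = 2.
P₀ = 0.98 × [(1+0.056) + 2×(0.204−0.056)] / (0.092−0.056)
   = 0.98 × 1.3520 / 0.036 = 36.8044

A$36.80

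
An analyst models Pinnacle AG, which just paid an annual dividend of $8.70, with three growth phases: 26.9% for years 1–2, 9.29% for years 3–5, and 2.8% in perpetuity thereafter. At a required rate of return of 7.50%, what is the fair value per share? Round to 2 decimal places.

Three-stage DDM. Project D₁…D_5; terminal Gordon value at t=5 with g = 0.028; discount at r = 0.075.
D_1 = 11.0403
D_2 = 14.0101
D_3 = 15.3117
D_4 = 16.7341
D_5 = 18.2887
TV_5 = 18.8008/(0.075−0.028) = 400.0175
P₀ = Σ Dₜ/(1+r)ᵗ + TV_5/(1+r)^5 = 338.6242

$338.62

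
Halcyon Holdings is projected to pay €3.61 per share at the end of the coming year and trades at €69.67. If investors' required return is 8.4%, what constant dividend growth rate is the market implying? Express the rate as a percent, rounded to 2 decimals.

3.22%

From P₀ = D₁/(r − g), the implied growth is g = r − D₁/P₀.
g = 0.084 − 3.61/69.67 = 0.084 − 0.05182 = 0.03218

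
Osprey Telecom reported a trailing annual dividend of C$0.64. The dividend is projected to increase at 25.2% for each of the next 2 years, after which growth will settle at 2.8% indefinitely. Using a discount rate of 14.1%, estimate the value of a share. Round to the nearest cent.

C$8.48

Two-stage DDM. Project D₁…D_2 at 0.252, terminal growth 0.028, discount at r = 0.141.
D_1 = 0.8013
D_2 = 1.0032
Terminal value at t=2: TV = D_3/(r−g) = 1.0313/(0.141−0.028) = 9.1265
P₀ = 0.8013/(1+0.141)^1 + 1.0032/(1+0.141)^2 + 9.1265/(1+0.141)^2 = 8.4831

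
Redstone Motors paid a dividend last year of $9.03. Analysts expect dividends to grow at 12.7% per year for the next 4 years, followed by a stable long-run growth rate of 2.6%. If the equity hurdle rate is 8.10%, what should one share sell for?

$239.14

Two-stage DDM. Project D₁…D_4 at 0.127, terminal growth 0.026, discount at r = 0.081.
D_1 = 10.1768
D_2 = 11.4693
D_3 = 12.9259
D_4 = 14.5674
Terminal value at t=4: TV = D_5/(r−g) = 14.9462/(0.081−0.026) = 271.7491
P₀ = 10.1768/(1+0.081)^1 + 11.4693/(1+0.081)^2 + 12.9259/(1+0.081)^3 + 14.5674/(1+0.081)^4 + 271.7491/(1+0.081)^4 = 239.1352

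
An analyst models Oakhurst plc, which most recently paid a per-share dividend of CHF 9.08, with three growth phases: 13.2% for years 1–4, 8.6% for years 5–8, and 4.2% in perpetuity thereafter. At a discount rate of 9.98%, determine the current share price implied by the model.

CHF 253.23

Three-stage DDM. Project D₁…D_8; terminal Gordon value at t=8 with g = 0.042; discount at r = 0.0998.
D_1 = 10.2786
D_2 = 11.6353
D_3 = 13.1712
D_4 = 14.9098
D_5 = 16.1920
D_6 = 17.5845
D_7 = 19.0968
D_8 = 20.7391
TV_8 = 21.6102/(0.0998−0.042) = 373.8787
P₀ = Σ Dₜ/(1+r)ᵗ + TV_8/(1+r)^8 = 253.2297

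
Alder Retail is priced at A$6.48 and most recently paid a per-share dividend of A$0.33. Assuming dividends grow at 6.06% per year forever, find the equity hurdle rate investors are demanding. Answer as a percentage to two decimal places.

11.46%

Rearranging the constant-growth DDM: r = D₁/P₀ + g.
D₁ = 0.33 × (1 + 0.0606) = 0.3500.
r = 0.3500 / 6.48 + 0.0606 = 0.05401 + 0.0606 = 0.11461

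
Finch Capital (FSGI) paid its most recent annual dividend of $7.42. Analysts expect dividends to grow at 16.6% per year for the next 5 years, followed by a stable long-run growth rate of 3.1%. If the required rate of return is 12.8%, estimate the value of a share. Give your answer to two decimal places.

Two-stage DDM. Project D₁…D_5 at 0.166, terminal growth 0.031, discount at r = 0.128.
D_1 = 8.6517
D_2 = 10.0879
D_3 = 11.7625
D_4 = 13.7151
D_5 = 15.9918
Terminal value at t=5: TV = D_6/(r−g) = 16.4875/(0.128−0.031) = 169.9744
P₀ = 8.6517/(1+0.128)^1 + 10.0879/(1+0.128)^2 + 11.7625/(1+0.128)^3 + 13.7151/(1+0.128)^4 + 15.9918/(1+0.128)^5 + 169.9744/(1+0.128)^5 = 134.0983

$134.10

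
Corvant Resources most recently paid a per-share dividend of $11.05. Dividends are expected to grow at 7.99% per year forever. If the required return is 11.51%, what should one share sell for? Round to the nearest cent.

Gordon growth model: P₀ = D₁/(r − g). D₁ = 11.05 × (1 + 0.0799) = 11.9329.
P₀ = 11.9329 / (0.1151 − 0.0799) = 11.9329 / 0.0352 = 339.0027

$339.00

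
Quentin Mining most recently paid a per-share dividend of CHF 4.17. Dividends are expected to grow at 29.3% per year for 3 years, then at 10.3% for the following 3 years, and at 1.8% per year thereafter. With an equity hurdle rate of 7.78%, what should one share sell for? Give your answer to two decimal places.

Three-stage DDM. Project D₁…D_6; terminal Gordon value at t=6 with g = 0.018; discount at r = 0.0778.
D_1 = 5.3918
D_2 = 6.9716
D_3 = 9.0143
D_4 = 9.9428
D_5 = 10.9669
D_6 = 12.0965
TV_6 = 12.3142/(0.0778−0.018) = 205.9230
P₀ = Σ Dₜ/(1+r)ᵗ + TV_6/(1+r)^6 = 172.1927

CHF 172.19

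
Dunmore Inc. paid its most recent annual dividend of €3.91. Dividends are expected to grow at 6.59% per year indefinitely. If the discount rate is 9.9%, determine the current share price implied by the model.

€125.91

Gordon growth model: P₀ = D₁/(r − g). D₁ = 3.91 × (1 + 0.0659) = 4.1677.
P₀ = 4.1677 / (0.099 − 0.0659) = 4.1677 / 0.0331 = 125.9115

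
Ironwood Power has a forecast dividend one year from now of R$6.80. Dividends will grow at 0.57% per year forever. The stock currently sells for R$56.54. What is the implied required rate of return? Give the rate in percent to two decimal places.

12.60%

Rearranging the constant-growth DDM: r = D₁/P₀ + g.
r = 6.8000 / 56.54 + 0.0057 = 0.12027 + 0.0057 = 0.12597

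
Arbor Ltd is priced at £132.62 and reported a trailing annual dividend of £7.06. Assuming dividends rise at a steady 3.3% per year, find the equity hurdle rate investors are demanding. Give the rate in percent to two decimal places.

Rearranging the constant-growth DDM: r = D₁/P₀ + g.
D₁ = 7.06 × (1 + 0.033) = 7.2930.
r = 7.2930 / 132.62 + 0.033 = 0.05499 + 0.033 = 0.08799

8.80%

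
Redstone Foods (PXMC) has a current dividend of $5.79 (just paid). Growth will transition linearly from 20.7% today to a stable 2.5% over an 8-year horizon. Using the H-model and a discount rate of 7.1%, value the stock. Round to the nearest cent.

H-model: P₀ = D₀[(1+g_L) + H(g_S−g_L)]/(r−g_L), with H = 8/2 = 4.
P₀ = 5.79 × [(1+0.025) + 4×(0.207−0.025)] / (0.071−0.025)
   = 5.79 × 1.7530 / 0.046 = 220.6493

$220.65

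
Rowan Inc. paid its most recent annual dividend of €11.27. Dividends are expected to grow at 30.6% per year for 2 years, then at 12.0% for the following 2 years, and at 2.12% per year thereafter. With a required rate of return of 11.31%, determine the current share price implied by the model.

Three-stage DDM. Project D₁…D_4; terminal Gordon value at t=4 with g = 0.0212; discount at r = 0.1131.
D_1 = 14.7186
D_2 = 19.2225
D_3 = 21.5292
D_4 = 24.1127
TV_4 = 24.6239/(0.1131−0.0212) = 267.9425
P₀ = Σ Dₜ/(1+r)ᵗ + TV_4/(1+r)^4 = 234.6001

€234.60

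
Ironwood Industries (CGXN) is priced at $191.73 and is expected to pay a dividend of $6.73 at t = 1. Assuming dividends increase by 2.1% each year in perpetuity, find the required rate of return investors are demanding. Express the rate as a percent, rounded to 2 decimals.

Rearranging the constant-growth DDM: r = D₁/P₀ + g.
r = 6.7300 / 191.73 + 0.021 = 0.03510 + 0.021 = 0.05610

5.61%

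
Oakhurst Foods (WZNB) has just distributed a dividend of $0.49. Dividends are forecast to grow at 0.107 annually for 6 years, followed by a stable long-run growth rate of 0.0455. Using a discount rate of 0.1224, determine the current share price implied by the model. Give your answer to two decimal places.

$8.93

Two-stage DDM. Project D₁…D_6 at 0.107, terminal growth 0.0455, discount at r = 0.1224.
D_1 = 0.5424
D_2 = 0.6005
D_3 = 0.6647
D_4 = 0.7358
D_5 = 0.8146
D_6 = 0.9017
Terminal value at t=6: TV = D_7/(r−g) = 0.9428/(0.1224−0.0455) = 12.2597
P₀ = 0.5424/(1+0.1224)^1 + 0.6005/(1+0.1224)^2 + 0.6647/(1+0.1224)^3 + 0.7358/(1+0.1224)^4 + 0.8146/(1+0.1224)^5 + 0.9017/(1+0.1224)^6 + 12.2597/(1+0.1224)^6 = 8.9339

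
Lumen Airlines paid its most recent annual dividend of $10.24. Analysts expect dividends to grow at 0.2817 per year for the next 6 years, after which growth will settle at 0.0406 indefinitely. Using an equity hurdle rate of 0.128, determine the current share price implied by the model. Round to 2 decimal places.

Two-stage DDM. Project D₁…D_6 at 0.2817, terminal growth 0.0406, discount at r = 0.128.
D_1 = 13.1246
D_2 = 16.8218
D_3 = 21.5605
D_4 = 27.6341
D_5 = 35.4186
D_6 = 45.3961
Terminal value at t=6: TV = D_7/(r−g) = 47.2392/(0.128−0.0406) = 540.4937
P₀ = 13.1246/(1+0.128)^1 + 16.8218/(1+0.128)^2 + 21.5605/(1+0.128)^3 + 27.6341/(1+0.128)^4 + 35.4186/(1+0.128)^5 + 45.3961/(1+0.128)^6 + 540.4937/(1+0.128)^6 = 360.7628

$360.76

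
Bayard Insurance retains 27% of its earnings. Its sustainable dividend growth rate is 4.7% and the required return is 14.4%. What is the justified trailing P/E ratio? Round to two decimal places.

7.88

Payout ratio b = 1 − 0.27 = 0.73.
Justified trailing P/E = b(1+g)/(r−g) = 0.73×(1+0.047)/(0.144−0.047) = 7.8795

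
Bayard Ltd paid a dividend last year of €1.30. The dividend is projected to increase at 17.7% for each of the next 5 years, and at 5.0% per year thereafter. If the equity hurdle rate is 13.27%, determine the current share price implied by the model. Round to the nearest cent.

€27.30

Two-stage DDM. Project D₁…D_5 at 0.177, terminal growth 0.05, discount at r = 0.1327.
D_1 = 1.5301
D_2 = 1.8009
D_3 = 2.1197
D_4 = 2.4949
D_5 = 2.9365
Terminal value at t=5: TV = D_6/(r−g) = 3.0833/(0.1327−0.05) = 37.2829
P₀ = 1.5301/(1+0.1327)^1 + 1.8009/(1+0.1327)^2 + 2.1197/(1+0.1327)^3 + 2.4949/(1+0.1327)^4 + 2.9365/(1+0.1327)^5 + 37.2829/(1+0.1327)^5 = 27.2992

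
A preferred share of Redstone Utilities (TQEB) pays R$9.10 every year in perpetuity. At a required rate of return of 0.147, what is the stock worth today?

Zero-growth DDM (perpetuity): P₀ = D/r = 9.10 / 0.147 = 61.9048

R$61.90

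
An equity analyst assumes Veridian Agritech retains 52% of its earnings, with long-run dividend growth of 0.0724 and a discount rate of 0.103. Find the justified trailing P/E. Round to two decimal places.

16.82

Payout ratio b = 1 − 0.52 = 0.48.
Justified trailing P/E = b(1+g)/(r−g) = 0.48×(1+0.0724)/(0.103−0.0724) = 16.8220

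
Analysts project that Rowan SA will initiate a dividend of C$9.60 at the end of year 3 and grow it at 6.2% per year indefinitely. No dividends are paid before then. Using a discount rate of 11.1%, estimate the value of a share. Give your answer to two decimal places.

C$158.73

Deferred-dividend DDM. At t=2 the remaining stream is a growing perpetuity with first payment D_3 = 9.60.
V_2 = D_3/(r−g) = 9.60/(0.111−0.062) = 195.9184
P₀ = V_2/(1+r)^2 = 195.9184/(1+0.111)^2 = 158.7256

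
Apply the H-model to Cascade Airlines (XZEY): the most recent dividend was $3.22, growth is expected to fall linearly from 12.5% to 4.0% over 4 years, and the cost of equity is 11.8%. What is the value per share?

$49.95

H-model: P₀ = D₀[(1+g_L) + H(g_S−g_L)]/(r−g_L), with H = 4/2 = 2.
P₀ = 3.22 × [(1+0.04) + 2×(0.125−0.04)] / (0.118−0.04)
   = 3.22 × 1.2100 / 0.078 = 49.9513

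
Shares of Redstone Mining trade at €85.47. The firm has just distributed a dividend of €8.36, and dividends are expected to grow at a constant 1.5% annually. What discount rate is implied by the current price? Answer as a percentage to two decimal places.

Rearranging the constant-growth DDM: r = D₁/P₀ + g.
D₁ = 8.36 × (1 + 0.015) = 8.4854.
r = 8.4854 / 85.47 + 0.015 = 0.09928 + 0.015 = 0.11428

11.43%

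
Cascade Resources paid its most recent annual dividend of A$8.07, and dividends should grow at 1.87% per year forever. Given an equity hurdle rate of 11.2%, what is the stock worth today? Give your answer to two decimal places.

Gordon growth model: P₀ = D₁/(r − g). D₁ = 8.07 × (1 + 0.0187) = 8.2209.
P₀ = 8.2209 / (0.112 − 0.0187) = 8.2209 / 0.0933 = 88.1126

A$88.11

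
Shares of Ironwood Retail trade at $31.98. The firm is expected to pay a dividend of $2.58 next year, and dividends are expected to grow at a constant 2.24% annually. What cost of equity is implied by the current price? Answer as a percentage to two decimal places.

10.31%

Rearranging the constant-growth DDM: r = D₁/P₀ + g.
r = 2.5800 / 31.98 + 0.0224 = 0.08068 + 0.0224 = 0.10308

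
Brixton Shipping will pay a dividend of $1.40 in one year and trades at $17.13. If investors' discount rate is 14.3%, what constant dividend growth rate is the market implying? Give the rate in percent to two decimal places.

From P₀ = D₁/(r − g), the implied growth is g = r − D₁/P₀.
g = 0.143 − 1.40/17.13 = 0.143 − 0.08173 = 0.06127

6.13%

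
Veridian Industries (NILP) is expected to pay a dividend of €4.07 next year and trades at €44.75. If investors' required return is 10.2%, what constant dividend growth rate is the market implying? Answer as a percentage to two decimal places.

From P₀ = D₁/(r − g), the implied growth is g = r − D₁/P₀.
g = 0.102 − 4.07/44.75 = 0.102 − 0.09095 = 0.01105

1.11%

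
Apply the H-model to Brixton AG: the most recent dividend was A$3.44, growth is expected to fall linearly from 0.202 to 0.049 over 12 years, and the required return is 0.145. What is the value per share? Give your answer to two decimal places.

H-model: P₀ = D₀[(1+g_L) + H(g_S−g_L)]/(r−g_L), with H = 12/2 = 6.
P₀ = 3.44 × [(1+0.049) + 6×(0.202−0.049)] / (0.145−0.049)
   = 3.44 × 1.9670 / 0.096 = 70.4842

A$70.48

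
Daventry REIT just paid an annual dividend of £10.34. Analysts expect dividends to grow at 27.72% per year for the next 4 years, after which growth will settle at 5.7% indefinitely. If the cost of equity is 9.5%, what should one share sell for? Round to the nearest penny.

Two-stage DDM. Project D₁…D_4 at 0.2772, terminal growth 0.057, discount at r = 0.095.
D_1 = 13.2062
D_2 = 16.8670
D_3 = 21.5426
D_4 = 27.5142
Terminal value at t=4: TV = D_5/(r−g) = 29.0825/(0.095−0.057) = 765.3279
P₀ = 13.2062/(1+0.095)^1 + 16.8670/(1+0.095)^2 + 21.5426/(1+0.095)^3 + 27.5142/(1+0.095)^4 + 765.3279/(1+0.095)^4 = 594.0163

£594.02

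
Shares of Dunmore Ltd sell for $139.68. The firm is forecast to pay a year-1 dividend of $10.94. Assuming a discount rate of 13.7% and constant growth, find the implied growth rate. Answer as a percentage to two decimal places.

From P₀ = D₁/(r − g), the implied growth is g = r − D₁/P₀.
g = 0.137 − 10.94/139.68 = 0.137 − 0.07832 = 0.05868

5.87%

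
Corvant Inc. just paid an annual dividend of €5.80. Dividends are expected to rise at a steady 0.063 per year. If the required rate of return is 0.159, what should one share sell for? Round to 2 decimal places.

€64.22

Gordon growth model: P₀ = D₁/(r − g). D₁ = 5.80 × (1 + 0.063) = 6.1654.
P₀ = 6.1654 / (0.159 − 0.063) = 6.1654 / 0.096 = 64.2229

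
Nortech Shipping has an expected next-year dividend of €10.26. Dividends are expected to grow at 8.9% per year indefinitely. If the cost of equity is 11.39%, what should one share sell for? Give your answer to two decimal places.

€412.05

Gordon growth model: P₀ = D₁/(r − g), with D₁ = 10.26 given directly.
P₀ = 10.2600 / (0.1139 − 0.089) = 10.2600 / 0.0249 = 412.0482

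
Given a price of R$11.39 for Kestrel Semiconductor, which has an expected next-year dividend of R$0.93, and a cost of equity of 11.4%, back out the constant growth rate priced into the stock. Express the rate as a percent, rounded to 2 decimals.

From P₀ = D₁/(r − g), the implied growth is g = r − D₁/P₀.
g = 0.114 − 0.93/11.39 = 0.114 − 0.08165 = 0.03235

3.23%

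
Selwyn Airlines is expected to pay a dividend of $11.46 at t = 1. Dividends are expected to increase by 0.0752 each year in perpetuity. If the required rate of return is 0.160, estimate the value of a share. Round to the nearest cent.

$135.14

Gordon growth model: P₀ = D₁/(r − g), with D₁ = 11.46 given directly.
P₀ = 11.4600 / (0.16 − 0.0752) = 11.4600 / 0.0848 = 135.1415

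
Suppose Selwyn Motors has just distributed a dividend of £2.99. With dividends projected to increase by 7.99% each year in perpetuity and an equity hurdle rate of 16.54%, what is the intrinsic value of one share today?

Gordon growth model: P₀ = D₁/(r − g). D₁ = 2.99 × (1 + 0.0799) = 3.2289.
P₀ = 3.2289 / (0.1654 − 0.0799) = 3.2289 / 0.0855 = 37.7649

£37.76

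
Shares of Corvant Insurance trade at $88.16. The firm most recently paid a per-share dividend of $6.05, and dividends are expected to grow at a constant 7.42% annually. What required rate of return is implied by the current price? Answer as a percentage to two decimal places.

14.79%

Rearranging the constant-growth DDM: r = D₁/P₀ + g.
D₁ = 6.05 × (1 + 0.0742) = 6.4989.
r = 6.4989 / 88.16 + 0.0742 = 0.07372 + 0.0742 = 0.14792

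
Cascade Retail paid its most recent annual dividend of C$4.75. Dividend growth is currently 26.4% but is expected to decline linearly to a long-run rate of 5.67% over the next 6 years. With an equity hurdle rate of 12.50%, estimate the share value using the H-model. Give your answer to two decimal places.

H-model: P₀ = D₀[(1+g_L) + H(g_S−g_L)]/(r−g_L), with H = 6/2 = 3.
P₀ = 4.75 × [(1+0.0567) + 3×(0.264−0.0567)] / (0.125−0.0567)
   = 4.75 × 1.6786 / 0.0683 = 116.7401

C$116.74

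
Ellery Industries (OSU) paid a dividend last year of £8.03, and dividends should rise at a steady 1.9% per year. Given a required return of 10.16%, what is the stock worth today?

£99.06

Gordon growth model: P₀ = D₁/(r − g). D₁ = 8.03 × (1 + 0.019) = 8.1826.
P₀ = 8.1826 / (0.1016 − 0.019) = 8.1826 / 0.0826 = 99.0626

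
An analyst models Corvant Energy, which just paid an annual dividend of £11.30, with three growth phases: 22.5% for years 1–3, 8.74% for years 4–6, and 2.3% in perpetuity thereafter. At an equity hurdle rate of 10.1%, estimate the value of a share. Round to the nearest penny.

£284.33

Three-stage DDM. Project D₁…D_6; terminal Gordon value at t=6 with g = 0.023; discount at r = 0.101.
D_1 = 13.8425
D_2 = 16.9571
D_3 = 20.7724
D_4 = 22.5879
D_5 = 24.5621
D_6 = 26.7088
TV_6 = 27.3231/(0.101−0.023) = 350.2964
P₀ = Σ Dₜ/(1+r)ᵗ + TV_6/(1+r)^6 = 284.3319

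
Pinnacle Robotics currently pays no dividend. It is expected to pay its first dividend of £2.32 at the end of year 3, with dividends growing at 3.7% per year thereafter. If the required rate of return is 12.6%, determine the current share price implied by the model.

Deferred-dividend DDM. At t=2 the remaining stream is a growing perpetuity with first payment D_3 = 2.32.
V_2 = D_3/(r−g) = 2.32/(0.126−0.037) = 26.0674
P₀ = V_2/(1+r)^2 = 26.0674/(1+0.126)^2 = 20.5599

£20.56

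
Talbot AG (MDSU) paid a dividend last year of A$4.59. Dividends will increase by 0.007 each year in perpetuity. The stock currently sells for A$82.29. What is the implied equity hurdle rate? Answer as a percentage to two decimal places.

6.32%

Rearranging the constant-growth DDM: r = D₁/P₀ + g.
D₁ = 4.59 × (1 + 0.007) = 4.6221.
r = 4.6221 / 82.29 + 0.007 = 0.05617 + 0.007 = 0.06317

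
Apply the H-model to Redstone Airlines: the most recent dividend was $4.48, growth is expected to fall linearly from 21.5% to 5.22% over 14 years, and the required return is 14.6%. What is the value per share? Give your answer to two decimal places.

$104.68

H-model: P₀ = D₀[(1+g_L) + H(g_S−g_L)]/(r−g_L), with H = 14/2 = 7.
P₀ = 4.48 × [(1+0.0522) + 7×(0.215−0.0522)] / (0.146−0.0522)
   = 4.48 × 2.1918 / 0.0938 = 104.6830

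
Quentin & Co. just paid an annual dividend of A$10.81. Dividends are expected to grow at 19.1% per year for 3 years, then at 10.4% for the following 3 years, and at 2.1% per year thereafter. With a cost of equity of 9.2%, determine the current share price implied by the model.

A$290.08

Three-stage DDM. Project D₁…D_6; terminal Gordon value at t=6 with g = 0.021; discount at r = 0.092.
D_1 = 12.8747
D_2 = 15.3338
D_3 = 18.2625
D_4 = 20.1618
D_5 = 22.2587
D_6 = 24.5736
TV_6 = 25.0896/(0.092−0.021) = 353.3748
P₀ = Σ Dₜ/(1+r)ᵗ + TV_6/(1+r)^6 = 290.0801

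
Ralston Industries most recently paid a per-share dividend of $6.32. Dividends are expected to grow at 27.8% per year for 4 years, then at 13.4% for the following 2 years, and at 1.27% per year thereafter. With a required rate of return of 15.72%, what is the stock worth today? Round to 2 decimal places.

Three-stage DDM. Project D₁…D_6; terminal Gordon value at t=6 with g = 0.0127; discount at r = 0.1572.
D_1 = 8.0770
D_2 = 10.3224
D_3 = 13.1920
D_4 = 16.8593
D_5 = 19.1185
D_6 = 21.6804
TV_6 = 21.9557/(0.1572−0.0127) = 151.9426
P₀ = Σ Dₜ/(1+r)ᵗ + TV_6/(1+r)^6 = 114.1191

$114.12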